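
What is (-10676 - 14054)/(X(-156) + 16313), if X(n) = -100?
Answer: -24730/16213 ≈ -1.5253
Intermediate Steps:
(-10676 - 14054)/(X(-156) + 16313) = (-10676 - 14054)/(-100 + 16313) = -24730/16213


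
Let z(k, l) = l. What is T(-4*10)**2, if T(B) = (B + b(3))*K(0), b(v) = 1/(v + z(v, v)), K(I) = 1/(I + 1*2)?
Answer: 57121/144 ≈ 396.67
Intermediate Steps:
K(I) = 1/(2 + I) (K(I) = 1/(I + 2) = 1/(2 + I))
b(v) = 1/(2*v) (b(v) = 1/(v + v) = 1/(2*v))
T(B) = 1/12 + B/2 (T(B) = (B + (1/2)/3)/(2 + 0) = (B + (1/2)*(1/3))/2 = (B + 1/6)*(1/2) = (1/6 + B)*(1/2) = 1/12 + B/2)
T(-4*10)**2 = (1/12 + (-4*10)/2)**2 = (1/12 + (1/2)*(-40))**2 = (1/12 - 20)**2 = (-239/12)**2 = 57121/144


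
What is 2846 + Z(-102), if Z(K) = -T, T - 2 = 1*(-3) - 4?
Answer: 2851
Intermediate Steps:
T = -5 (T = 2 + (1*(-3) - 4) = 2 + (-3 - 4) = 2 - 7 = -5)
Z(K) = 5 (Z(K) = -1*(-5) = 5)
2846 + Z(-102) = 2846 + 5 = 2851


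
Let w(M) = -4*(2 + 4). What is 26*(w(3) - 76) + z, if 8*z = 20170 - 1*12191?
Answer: -12821/8 ≈ -1602.6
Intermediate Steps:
z = 7979/8 (z = (20170 - 1*12191)/8 = (20170 - 12191)/8 = (⅛)*7979 = 7979/8 ≈ 997.38)
w(M) = -24 (w(M) = -4*6 = -24)
26*(w(3) - 76) + z = 26*(-24 - 76) + 7979/8 = 26*(-100) + 7979/8 = -2600 + 7979/8 = -12821/8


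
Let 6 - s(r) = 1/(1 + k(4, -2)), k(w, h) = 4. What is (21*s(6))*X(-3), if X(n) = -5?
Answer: -609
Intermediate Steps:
s(r) = 29/5 (s(r) = 6 - 1/(1 + 4) = 6 - 1/5 = 6 - 1*⅕ = 6 - ⅕ = 29/5)
(21*s(6))*X(-3) = (21*(29/5))*(-5) = (609/5)*(-5) = -609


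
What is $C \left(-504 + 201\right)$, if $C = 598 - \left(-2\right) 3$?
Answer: $-183012$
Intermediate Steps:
$C = 604$ ($C = 598 - -6 = 598 + 6 = 604$)
$C \left(-504 + 201\right) = 604 \left(-504 + 201\right) = 604 \left(-303\right) = -183012$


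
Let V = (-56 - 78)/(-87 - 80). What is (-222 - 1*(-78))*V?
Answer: -19296/167 ≈ -115.54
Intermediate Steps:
V = 134/167 (V = -134/(-167) = -134*(-1/167) = 134/167 ≈ 0.80239)
(-222 - 1*(-78))*V = (-222 - 1*(-78))*(134/167) = (-222 + 78)*(134/167) = -144*134/167 = -19296/167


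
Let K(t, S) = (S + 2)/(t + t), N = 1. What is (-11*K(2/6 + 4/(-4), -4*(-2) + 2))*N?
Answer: 99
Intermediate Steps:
K(t, S) = (2 + S)/(2*t) (K(t, S) = (2 + S)/((2*t)) = (2 + S)*(1/(2*t)) = (2 + S)/(2*t))
(-11*K(2/6 + 4/(-4), -4*(-2) + 2))*N = -11*(2 + (-4*(-2) + 2))/(2*(2/6 + 4/(-4)))*1 = -11*(2 + (8 + 2))/(2*(2*(⅙) + 4*(-¼)))*1 = -11*(2 + 10)/(2*(⅓ - 1))*1 = -11*12/(2*(-⅔))*1 = -11*(-3)*12/(2*2)*1 = -11*(-9)*1 = 99*1 = 99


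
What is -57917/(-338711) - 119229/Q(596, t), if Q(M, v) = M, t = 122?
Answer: -40349655287/201871756 ≈ -199.88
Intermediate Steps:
-57917/(-338711) - 119229/Q(596, t) = -57917/(-338711) - 119229/596 = -57917*(-1/338711) - 119229*1/596 = 57917/338711 - 119229/596 = -40349655287/201871756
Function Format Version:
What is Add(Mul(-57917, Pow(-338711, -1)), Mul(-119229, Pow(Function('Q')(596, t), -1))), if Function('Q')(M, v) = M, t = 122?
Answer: Rational(-40349655287, 201871756) ≈ -199.88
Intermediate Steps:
Add(Mul(-57917, Pow(-338711, -1)), Mul(-119229, Pow(Function('Q')(596, t), -1))) = Add(Mul(-57917, Pow(-338711, -1)), Mul(-119229, Pow(596, -1))) = Add(Mul(-57917, Rational(-1, 338711)), Mul(-119229, Rational(1, 596))) = Add(Rational(57917, 338711), Rational(-119229, 596)) = Rational(-40349655287, 201871756)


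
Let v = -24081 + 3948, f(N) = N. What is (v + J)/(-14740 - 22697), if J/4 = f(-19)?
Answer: 20209/37437 ≈ 0.53981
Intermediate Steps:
J = -76 (J = 4*(-19) = -76)
v = -20133
(v + J)/(-14740 - 22697) = (-20133 - 76)/(-14740 - 22697) = -20209/(-37437) = -20209*(-1/37437) = 20209/37437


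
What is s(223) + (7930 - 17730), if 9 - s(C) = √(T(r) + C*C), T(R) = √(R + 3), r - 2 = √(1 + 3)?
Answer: -9791 - √(49729 + √7) ≈ -10014.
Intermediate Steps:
r = 4 (r = 2 + √(1 + 3) = 2 + √4 = 2 + 2 = 4)
T(R) = √(3 + R)
s(C) = 9 - √(√7 + C²) (s(C) = 9 - √(√(3 + 4) + C*C) = 9 - √(√7 + C²))
s(223) + (7930 - 17730) = (9 - √(√7 + 223²)) + (7930 - 17730) = (9 - √(√7 + 49729)) - 9800 = (9 - √(49729 + √7)) - 9800 = -9791 - √(49729 + √7)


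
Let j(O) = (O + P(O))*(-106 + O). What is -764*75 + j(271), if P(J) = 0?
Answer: -12585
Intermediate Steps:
j(O) = O*(-106 + O) (j(O) = (O + 0)*(-106 + O) = O*(-106 + O))
-764*75 + j(271) = -764*75 + 271*(-106 + 271) = -57300 + 271*165 = -57300 + 44715 = -12585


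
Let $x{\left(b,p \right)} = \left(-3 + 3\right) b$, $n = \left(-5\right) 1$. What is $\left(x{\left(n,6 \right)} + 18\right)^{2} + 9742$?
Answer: $10066$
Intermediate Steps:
$n = -5$
$x{\left(b,p \right)} = 0$ ($x{\left(b,p \right)} = 0 b = 0$)
$\left(x{\left(n,6 \right)} + 18\right)^{2} + 9742 = \left(0 + 18\right)^{2} + 9742 = 18^{2} + 9742 = 324 + 9742 = 10066$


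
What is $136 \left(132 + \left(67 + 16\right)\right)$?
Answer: $29240$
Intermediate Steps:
$136 \left(132 + \left(67 + 16\right)\right) = 136 \left(132 + 83\right) = 136 \cdot 215 = 29240$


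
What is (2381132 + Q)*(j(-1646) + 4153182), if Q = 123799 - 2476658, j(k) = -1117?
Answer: 117391333745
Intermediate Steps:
Q = -2352859
(2381132 + Q)*(j(-1646) + 4153182) = (2381132 - 2352859)*(-1117 + 4153182) = 28273*4152065 = 117391333745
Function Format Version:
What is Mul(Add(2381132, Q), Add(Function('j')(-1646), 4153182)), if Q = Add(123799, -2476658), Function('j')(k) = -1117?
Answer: 117391333745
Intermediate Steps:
Q = -2352859
Mul(Add(2381132, Q), Add(Function('j')(-1646), 4153182)) = Mul(Add(2381132, -2352859), Add(-1117, 4153182)) = Mul(28273, 4152065) = 117391333745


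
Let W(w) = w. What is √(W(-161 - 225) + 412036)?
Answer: 5*√16466 ≈ 641.60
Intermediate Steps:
√(W(-161 - 225) + 412036) = √((-161 - 225) + 412036) = √(-386 + 412036) = √411650 = 5*√16466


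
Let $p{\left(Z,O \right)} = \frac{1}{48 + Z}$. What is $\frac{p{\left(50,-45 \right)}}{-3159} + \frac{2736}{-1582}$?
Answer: $- \frac{60501281}{34982766} \approx -1.7295$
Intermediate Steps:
$\frac{p{\left(50,-45 \right)}}{-3159} + \frac{2736}{-1582} = \frac{1}{\left(48 + 50\right) \left(-3159\right)} + \frac{2736}{-1582} = \frac{1}{98} \left(- \frac{1}{3159}\right) + 2736 \left(- \frac{1}{1582}\right) = \frac{1}{98} \left(- \frac{1}{3159}\right) - \frac{1368}{791} = - \frac{1}{309582} - \frac{1368}{791} = - \frac{60501281}{34982766}$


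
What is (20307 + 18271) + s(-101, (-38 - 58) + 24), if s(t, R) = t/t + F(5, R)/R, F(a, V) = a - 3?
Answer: 1388843/36 ≈ 38579.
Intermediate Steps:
F(a, V) = -3 + a
s(t, R) = 1 + 2/R (s(t, R) = t/t + (-3 + 5)/R = 1 + 2/R)
(20307 + 18271) + s(-101, (-38 - 58) + 24) = (20307 + 18271) + (2 + ((-38 - 58) + 24))/((-38 - 58) + 24) = 38578 + (2 + (-96 + 24))/(-96 + 24) = 38578 + (2 - 72)/(-72) = 38578 - 1/72*(-70) = 38578 + 35/36 = 1388843/36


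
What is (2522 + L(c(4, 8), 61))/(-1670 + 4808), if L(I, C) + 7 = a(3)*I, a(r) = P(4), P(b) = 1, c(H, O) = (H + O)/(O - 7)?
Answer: 2527/3138 ≈ 0.80529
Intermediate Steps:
c(H, O) = (H + O)/(-7 + O)
a(r) = 1
L(I, C) = -7 + I (L(I, C) = -7 + 1*I = -7 + I)
(2522 + L(c(4, 8), 61))/(-1670 + 4808) = (2522 + (-7 + (4 + 8)/(-7 + 8)))/(-1670 + 4808) = (2522 + (-7 + 12/1))/3138 = (2522 + (-7 + 1*12))*(1/3138) = (2522 + (-7 + 12))*(1/3138) = (2522 + 5)*(1/3138) = 2527*(1/3138) = 2527/3138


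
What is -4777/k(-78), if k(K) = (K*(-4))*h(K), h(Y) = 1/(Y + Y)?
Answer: 4777/2 ≈ 2388.5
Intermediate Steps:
h(Y) = 1/(2*Y)
k(K) = -2 (k(K) = (K*(-4))*(1/(2*K)) = (-4*K)*(1/(2*K)) = -2)
-4777/k(-78) = -4777/(-2) = -4777*(-1/2) = 4777/2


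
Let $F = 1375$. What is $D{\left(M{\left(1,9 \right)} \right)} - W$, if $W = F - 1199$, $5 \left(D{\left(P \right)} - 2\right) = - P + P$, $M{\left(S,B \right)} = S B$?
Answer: $-174$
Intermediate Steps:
$M{\left(S,B \right)} = B S$
$D{\left(P \right)} = 2$ ($D{\left(P \right)} = 2 + \frac{- P + P}{5} = 2 + \frac{1}{5} \cdot 0 = 2 + 0 = 2$)
$W = 176$ ($W = 1375 - 1199 = 176$)
$D{\left(M{\left(1,9 \right)} \right)} - W = 2 - 176 = -174$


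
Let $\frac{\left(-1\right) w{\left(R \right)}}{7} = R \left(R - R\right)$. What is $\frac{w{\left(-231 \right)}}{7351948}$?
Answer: $0$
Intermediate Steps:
$w{\left(R \right)} = 0$ ($w{\left(R \right)} = - 7 R \left(R - R\right) = - 7 R 0 = \left(-7\right) 0 = 0$)
$\frac{w{\left(-231 \right)}}{7351948} = \frac{0}{7351948} = 0 \cdot \frac{1}{7351948} = 0$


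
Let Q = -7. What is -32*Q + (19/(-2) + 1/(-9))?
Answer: 3859/18 ≈ 214.39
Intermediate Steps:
-32*Q + (19/(-2) + 1/(-9)) = -32*(-7) + (19/(-2) + 1/(-9)) = 224 + (19*(-½) + 1*(-⅑)) = 224 + (-19/2 - ⅑) = 224 - 173/18 = 3859/18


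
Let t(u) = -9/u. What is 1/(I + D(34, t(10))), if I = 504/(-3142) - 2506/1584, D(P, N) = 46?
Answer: 1244232/55066625 ≈ 0.022595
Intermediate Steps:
I = -2168047/1244232 (I = 504*(-1/3142) - 2506*1/1584 = -252/1571 - 1253/792 = -2168047/1244232 ≈ -1.7425)
1/(I + D(34, t(10))) = 1/(-2168047/1244232 + 46) = 1/(55066625/1244232) = 1244232/55066625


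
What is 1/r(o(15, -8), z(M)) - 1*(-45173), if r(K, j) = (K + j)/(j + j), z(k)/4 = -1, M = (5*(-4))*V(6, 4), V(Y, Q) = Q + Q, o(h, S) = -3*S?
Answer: 225863/5 ≈ 45173.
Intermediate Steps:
V(Y, Q) = 2*Q
M = -160 (M = (5*(-4))*(2*4) = -20*8 = -160)
z(k) = -4 (z(k) = 4*(-1) = -4)
r(K, j) = (K + j)/(2*j) (r(K, j) = (K + j)/((2*j)) = (K + j)*(1/(2*j)) = (K + j)/(2*j))
1/r(o(15, -8), z(M)) - 1*(-45173) = 1/((½)*(-3*(-8) - 4)/(-4)) - 1*(-45173) = 1/((½)*(-¼)*(24 - 4)) + 45173 = 1/((½)*(-¼)*20) + 45173 = 1/(-5/2) + 45173 = -⅖ + 45173 = 225863/5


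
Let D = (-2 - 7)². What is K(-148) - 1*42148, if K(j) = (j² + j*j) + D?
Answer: 1741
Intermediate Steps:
D = 81 (D = (-9)² = 81)
K(j) = 81 + 2*j² (K(j) = (j² + j*j) + 81 = (j² + j²) + 81 = 2*j² + 81 = 81 + 2*j²)
K(-148) - 1*42148 = (81 + 2*(-148)²) - 1*42148 = (81 + 2*21904) - 42148 = (81 + 43808) - 42148 = 43889 - 42148 = 1741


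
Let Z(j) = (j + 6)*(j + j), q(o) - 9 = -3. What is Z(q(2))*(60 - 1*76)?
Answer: -2304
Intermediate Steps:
q(o) = 6 (q(o) = 9 - 3 = 6)
Z(j) = 2*j*(6 + j) (Z(j) = (6 + j)*(2*j) = 2*j*(6 + j))
Z(q(2))*(60 - 1*76) = (2*6*(6 + 6))*(60 - 1*76) = (2*6*12)*(60 - 76) = 144*(-16) = -2304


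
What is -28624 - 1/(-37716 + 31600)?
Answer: -175064383/6116 ≈ -28624.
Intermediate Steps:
-28624 - 1/(-37716 + 31600) = -28624 - 1/(-6116) = -28624 - 1*(-1/6116) = -28624 + 1/6116 = -175064383/6116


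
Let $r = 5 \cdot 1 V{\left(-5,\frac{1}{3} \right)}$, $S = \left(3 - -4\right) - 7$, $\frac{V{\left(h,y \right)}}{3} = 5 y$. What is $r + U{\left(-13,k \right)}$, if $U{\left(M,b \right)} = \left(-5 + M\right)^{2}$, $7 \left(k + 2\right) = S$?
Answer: $349$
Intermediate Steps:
$V{\left(h,y \right)} = 15 y$ ($V{\left(h,y \right)} = 3 \cdot 5 y = 15 y$)
$S = 0$ ($S = \left(3 + 4\right) - 7 = 7 - 7 = 0$)
$k = -2$ ($k = -2 + \frac{1}{7} \cdot 0 = -2 + 0 = -2$)
$r = 25$ ($r = 5 \cdot 1 \cdot \frac{15}{3} = 5 \cdot 15 \cdot \frac{1}{3} = 5 \cdot 5 = 25$)
$r + U{\left(-13,k \right)} = 25 + \left(-5 - 13\right)^{2} = 25 + \left(-18\right)^{2} = 25 + 324 = 349$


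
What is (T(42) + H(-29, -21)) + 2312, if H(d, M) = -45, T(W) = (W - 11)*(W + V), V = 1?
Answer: 3600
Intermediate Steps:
T(W) = (1 + W)*(-11 + W) (T(W) = (W - 11)*(W + 1) = (-11 + W)*(1 + W) = (1 + W)*(-11 + W))
(T(42) + H(-29, -21)) + 2312 = ((-11 + 42² - 10*42) - 45) + 2312 = ((-11 + 1764 - 420) - 45) + 2312 = (1333 - 45) + 2312 = 1288 + 2312 = 3600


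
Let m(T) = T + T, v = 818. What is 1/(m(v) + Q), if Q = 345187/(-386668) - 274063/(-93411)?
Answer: 36119044548/59164484009755 ≈ 0.00061049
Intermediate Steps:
m(T) = 2*T
Q = 73727129227/36119044548 (Q = 345187*(-1/386668) - 274063*(-1/93411) = -345187/386668 + 274063/93411 = 73727129227/36119044548 ≈ 2.0412)
1/(m(v) + Q) = 1/(2*818 + 73727129227/36119044548) = 1/(1636 + 73727129227/36119044548) = 1/(59164484009755/36119044548) = 36119044548/59164484009755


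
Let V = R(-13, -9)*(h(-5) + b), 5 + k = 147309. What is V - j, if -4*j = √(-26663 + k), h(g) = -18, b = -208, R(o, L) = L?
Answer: 2034 + √120641/4 ≈ 2120.8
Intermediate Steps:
k = 147304 (k = -5 + 147309 = 147304)
j = -√120641/4 (j = -√(-26663 + 147304)/4 = -√120641/4 ≈ -86.833)
V = 2034 (V = -9*(-18 - 208) = -9*(-226) = 2034)
V - j = 2034 - (-1)*√120641/4 = 2034 + √120641/4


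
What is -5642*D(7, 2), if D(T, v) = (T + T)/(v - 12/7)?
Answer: -276458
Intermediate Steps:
D(T, v) = 2*T/(-12/7 + v) (D(T, v) = (2*T)/(v - 12*⅐) = (2*T)/(v - 12/7) = (2*T)/(-12/7 + v) = 2*T/(-12/7 + v))
-5642*D(7, 2) = -78988*7/(-12 + 7*2) = -78988*7/(-12 + 14) = -78988*7/2 = -5642*49 = -276458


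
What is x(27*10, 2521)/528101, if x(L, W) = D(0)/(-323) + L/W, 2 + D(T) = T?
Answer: 92252/430023666583 ≈ 2.1453e-7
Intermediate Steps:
D(T) = -2 + T
x(L, W) = 2/323 + L/W (x(L, W) = (-2 + 0)/(-323) + L/W = -2*(-1/323) + L/W = 2/323 + L/W)
x(27*10, 2521)/528101 = (2/323 + (27*10)/2521)/528101 = (2/323 + 270*(1/2521))*(1/528101) = (2/323 + 270/2521)*(1/528101) = (92252/814283)*(1/528101) = 92252/430023666583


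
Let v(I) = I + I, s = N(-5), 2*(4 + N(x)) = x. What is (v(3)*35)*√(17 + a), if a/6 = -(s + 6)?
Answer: 420*√5 ≈ 939.15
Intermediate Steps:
N(x) = -4 + x/2
s = -13/2 (s = -4 + (½)*(-5) = -4 - 5/2 = -13/2 ≈ -6.5000)
a = 3 (a = 6*(-(-13/2 + 6)) = 6*(-1*(-½)) = 6*(½) = 3)
v(I) = 2*I
(v(3)*35)*√(17 + a) = ((2*3)*35)*√(17 + 3) = (6*35)*√20 = 210*(2*√5) = 420*√5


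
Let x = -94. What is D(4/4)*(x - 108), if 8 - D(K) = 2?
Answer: -1212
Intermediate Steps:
D(K) = 6 (D(K) = 8 - 1*2 = 8 - 2 = 6)
D(4/4)*(x - 108) = 6*(-94 - 108) = 6*(-202) = -1212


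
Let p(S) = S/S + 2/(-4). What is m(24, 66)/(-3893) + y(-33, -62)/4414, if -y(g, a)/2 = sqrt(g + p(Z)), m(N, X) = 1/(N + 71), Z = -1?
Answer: -1/369835 - I*sqrt(130)/4414 ≈ -2.7039e-6 - 0.0025831*I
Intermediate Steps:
m(N, X) = 1/(71 + N)
p(S) = 1/2 (p(S) = 1 + 2*(-1/4) = 1 - 1/2 = 1/2)
y(g, a) = -2*sqrt(1/2 + g) (y(g, a) = -2*sqrt(g + 1/2) = -2*sqrt(1/2 + g))
m(24, 66)/(-3893) + y(-33, -62)/4414 = 1/((71 + 24)*(-3893)) - sqrt(2 + 4*(-33))/4414 = -1/3893/95 - sqrt(2 - 132)*(1/4414) = (1/95)*(-1/3893) - sqrt(-130)*(1/4414) = -1/369835 - I*sqrt(130)*(1/4414) = -1/369835 - I*sqrt(130)/4414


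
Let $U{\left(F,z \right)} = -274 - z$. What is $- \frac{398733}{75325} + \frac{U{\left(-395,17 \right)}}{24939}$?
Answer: $- \frac{3321973954}{626176725} \approx -5.3052$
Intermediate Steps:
$- \frac{398733}{75325} + \frac{U{\left(-395,17 \right)}}{24939} = - \frac{398733}{75325} + \frac{-274 - 17}{24939} = \left(-398733\right) \frac{1}{75325} + \left(-274 - 17\right) \frac{1}{24939} = - \frac{398733}{75325} - \frac{97}{8313} = - \frac{3321973954}{626176725}$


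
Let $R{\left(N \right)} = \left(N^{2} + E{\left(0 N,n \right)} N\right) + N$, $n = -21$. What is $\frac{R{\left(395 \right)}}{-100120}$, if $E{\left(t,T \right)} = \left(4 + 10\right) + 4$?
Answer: $- \frac{16353}{10012} \approx -1.6333$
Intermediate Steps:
$E{\left(t,T \right)} = 18$ ($E{\left(t,T \right)} = 14 + 4 = 18$)
$R{\left(N \right)} = N^{2} + 19 N$ ($R{\left(N \right)} = \left(N^{2} + 18 N\right) + N = N^{2} + 19 N$)
$\frac{R{\left(395 \right)}}{-100120} = \frac{395 \left(19 + 395\right)}{-100120} = 395 \cdot 414 \left(- \frac{1}{100120}\right) = 163530 \left(- \frac{1}{100120}\right) = - \frac{16353}{10012}$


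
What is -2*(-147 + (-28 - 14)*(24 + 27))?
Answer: 4578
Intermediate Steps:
-2*(-147 + (-28 - 14)*(24 + 27)) = -2*(-147 - 42*51) = -2*(-147 - 2142) = -2*(-2289) = 4578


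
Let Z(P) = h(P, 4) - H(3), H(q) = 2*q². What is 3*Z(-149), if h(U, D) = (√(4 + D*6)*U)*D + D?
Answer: -42 - 3576*√7 ≈ -9503.2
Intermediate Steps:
h(U, D) = D + D*U*√(4 + 6*D) (h(U, D) = (√(4 + 6*D)*U)*D + D = (U*√(4 + 6*D))*D + D = D*U*√(4 + 6*D) + D = D + D*U*√(4 + 6*D))
Z(P) = -14 + 8*P*√7 (Z(P) = 4*(1 + P*√(4 + 6*4)) - 2*3² = 4*(1 + P*√(4 + 24)) - 2*9 = 4*(1 + P*√28) - 1*18 = 4*(1 + P*(2*√7)) - 18 = 4*(1 + 2*P*√7) - 18 = (4 + 8*P*√7) - 18 = -14 + 8*P*√7)
3*Z(-149) = 3*(-14 + 8*(-149)*√7) = 3*(-14 - 1192*√7) = -42 - 3576*√7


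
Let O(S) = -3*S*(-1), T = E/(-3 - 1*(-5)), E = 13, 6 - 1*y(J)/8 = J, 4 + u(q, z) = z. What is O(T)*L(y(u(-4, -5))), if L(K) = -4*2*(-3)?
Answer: 468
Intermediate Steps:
u(q, z) = -4 + z
y(J) = 48 - 8*J
T = 13/2 (T = 13/(-3 - 1*(-5)) = 13/(-3 + 5) = 13/2 ≈ 6.5000)
O(S) = 3*S
L(K) = 24 (L(K) = -8*(-3) = 24)
O(T)*L(y(u(-4, -5))) = (3*(13/2))*24 = (39/2)*24 = 468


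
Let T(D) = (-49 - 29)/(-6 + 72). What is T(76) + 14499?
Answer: 159476/11 ≈ 14498.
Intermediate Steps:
T(D) = -13/11 (T(D) = -78/66 = -78*1/66 = -13/11)
T(76) + 14499 = -13/11 + 14499 = 159476/11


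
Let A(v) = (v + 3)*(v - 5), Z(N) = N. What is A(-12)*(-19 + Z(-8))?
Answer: -4131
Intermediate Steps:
A(v) = (-5 + v)*(3 + v) (A(v) = (3 + v)*(-5 + v) = (-5 + v)*(3 + v))
A(-12)*(-19 + Z(-8)) = (-15 + (-12)² - 2*(-12))*(-19 - 8) = (-15 + 144 + 24)*(-27) = 153*(-27) = -4131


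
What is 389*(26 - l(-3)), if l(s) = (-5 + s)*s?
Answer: 778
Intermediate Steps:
l(s) = s*(-5 + s)
389*(26 - l(-3)) = 389*(26 - (-3)*(-5 - 3)) = 389*(26 - (-3)*(-8)) = 389*(26 - 1*24) = 389*(26 - 24) = 389*2 = 778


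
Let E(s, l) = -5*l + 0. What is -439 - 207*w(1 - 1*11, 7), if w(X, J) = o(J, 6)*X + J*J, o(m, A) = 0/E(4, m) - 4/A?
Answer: -11962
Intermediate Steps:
E(s, l) = -5*l
o(m, A) = -4/A (o(m, A) = 0/((-5*m)) - 4/A = 0*(-1/(5*m)) - 4/A = 0 - 4/A = -4/A)
w(X, J) = J² - 2*X/3 (w(X, J) = (-4/6)*X + J*J = (-4*⅙)*X + J² = -2*X/3 + J² = J² - 2*X/3)
-439 - 207*w(1 - 1*11, 7) = -439 - 207*(7² - 2*(1 - 1*11)/3) = -439 - 207*(49 - 2*(1 - 11)/3) = -439 - 207*(49 - ⅔*(-10)) = -439 - 207*(49 + 20/3) = -439 - 207*167/3 = -439 - 11523 = -11962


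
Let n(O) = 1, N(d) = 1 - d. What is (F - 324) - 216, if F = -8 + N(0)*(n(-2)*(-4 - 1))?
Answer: -553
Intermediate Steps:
F = -13 (F = -8 + (1 - 1*0)*(1*(-4 - 1)) = -8 + (1 + 0)*(1*(-5)) = -8 + 1*(-5) = -8 - 5 = -13)
(F - 324) - 216 = (-13 - 324) - 216 = -337 - 216 = -553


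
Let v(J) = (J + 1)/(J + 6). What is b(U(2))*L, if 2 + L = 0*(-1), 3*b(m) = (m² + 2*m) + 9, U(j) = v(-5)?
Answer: -34/3 ≈ -11.333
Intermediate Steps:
v(J) = (1 + J)/(6 + J)
U(j) = -4 (U(j) = (1 - 5)/(6 - 5) = -4/1 = 1*(-4) = -4)
b(m) = 3 + m²/3 + 2*m/3 (b(m) = ((m² + 2*m) + 9)/3 = (9 + m² + 2*m)/3 = 3 + m²/3 + 2*m/3)
L = -2 (L = -2 + 0*(-1) = -2 + 0 = -2)
b(U(2))*L = (3 + (⅓)*(-4)² + (⅔)*(-4))*(-2) = (3 + (⅓)*16 - 8/3)*(-2) = (3 + 16/3 - 8/3)*(-2) = (17/3)*(-2) = -34/3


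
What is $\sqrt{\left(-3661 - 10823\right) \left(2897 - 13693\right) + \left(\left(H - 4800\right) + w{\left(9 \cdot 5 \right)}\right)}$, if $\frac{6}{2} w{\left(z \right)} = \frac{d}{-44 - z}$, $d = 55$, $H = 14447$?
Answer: $\frac{\sqrt{11148096171594}}{267} \approx 12505.0$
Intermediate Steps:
$w{\left(z \right)} = \frac{55}{3 \left(-44 - z\right)}$ ($w{\left(z \right)} = \frac{55 \frac{1}{-44 - z}}{3} = \frac{55}{3 \left(-44 - z\right)}$)
$\sqrt{\left(-3661 - 10823\right) \left(2897 - 13693\right) + \left(\left(H - 4800\right) + w{\left(9 \cdot 5 \right)}\right)} = \sqrt{\left(-3661 - 10823\right) \left(2897 - 13693\right) + \left(\left(14447 - 4800\right) - \frac{55}{132 + 3 \cdot 9 \cdot 5}\right)} = \sqrt{\left(-14484\right) \left(-10796\right) + \left(9647 - \frac{55}{132 + 3 \cdot 45}\right)} = \sqrt{156369264 + \left(9647 - \frac{55}{132 + 135}\right)} = \sqrt{156369264 + \left(9647 - \frac{55}{267}\right)} = \sqrt{156369264 + \frac{2575694}{267}} = \sqrt{\frac{41753169182}{267}} = \frac{\sqrt{11148096171594}}{267}$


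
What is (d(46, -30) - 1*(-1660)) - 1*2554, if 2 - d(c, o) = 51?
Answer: -943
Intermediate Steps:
d(c, o) = -49 (d(c, o) = 2 - 1*51 = 2 - 51 = -49)
(d(46, -30) - 1*(-1660)) - 1*2554 = (-49 - 1*(-1660)) - 1*2554 = (-49 + 1660) - 2554 = 1611 - 2554 = -943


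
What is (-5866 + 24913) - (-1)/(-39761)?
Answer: 757327766/39761 ≈ 19047.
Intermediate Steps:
(-5866 + 24913) - (-1)/(-39761) = 19047 - (-1)*(-1)/39761 = 19047 - 1*1/39761 = 19047 - 1/39761 = 757327766/39761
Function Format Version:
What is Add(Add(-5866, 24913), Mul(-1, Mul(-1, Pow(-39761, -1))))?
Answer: Rational(757327766, 39761) ≈ 19047.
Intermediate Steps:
Add(Add(-5866, 24913), Mul(-1, Mul(-1, Pow(-39761, -1)))) = Add(19047, Mul(-1, Mul(-1, Rational(-1, 39761)))) = Add(19047, Mul(-1, Rational(1, 39761))) = Add(19047, Rational(-1, 39761)) = Rational(757327766, 39761)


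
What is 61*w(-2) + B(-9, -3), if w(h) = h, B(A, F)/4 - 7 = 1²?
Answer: -90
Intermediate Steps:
B(A, F) = 32 (B(A, F) = 28 + 4*1² = 28 + 4*1 = 28 + 4 = 32)
61*w(-2) + B(-9, -3) = 61*(-2) + 32 = -122 + 32 = -90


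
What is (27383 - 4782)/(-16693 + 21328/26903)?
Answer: -608034703/449070451 ≈ -1.3540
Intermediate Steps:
(27383 - 4782)/(-16693 + 21328/26903) = 22601/(-16693 + 21328*(1/26903)) = 22601/(-16693 + 21328/26903) = 22601/(-449070451/26903) = 22601*(-26903/449070451) = -608034703/449070451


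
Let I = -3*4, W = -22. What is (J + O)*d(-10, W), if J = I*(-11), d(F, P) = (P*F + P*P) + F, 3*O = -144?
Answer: 58296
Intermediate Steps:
O = -48 (O = (1/3)*(-144) = -48)
d(F, P) = F + P**2 + F*P (d(F, P) = (F*P + P**2) + F = (P**2 + F*P) + F = F + P**2 + F*P)
I = -12
J = 132 (J = -12*(-11) = 132)
(J + O)*d(-10, W) = (132 - 48)*(-10 + (-22)**2 - 10*(-22)) = 84*(-10 + 484 + 220) = 84*694 = 58296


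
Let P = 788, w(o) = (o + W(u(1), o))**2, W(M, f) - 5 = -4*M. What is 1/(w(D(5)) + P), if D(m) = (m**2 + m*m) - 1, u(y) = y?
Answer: 1/3288 ≈ 0.00030414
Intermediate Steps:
W(M, f) = 5 - 4*M
D(m) = -1 + 2*m**2 (D(m) = (m**2 + m**2) - 1 = 2*m**2 - 1 = -1 + 2*m**2)
w(o) = (1 + o)**2 (w(o) = (o + (5 - 4*1))**2 = (o + (5 - 4))**2 = (o + 1)**2 = (1 + o)**2)
1/(w(D(5)) + P) = 1/((1 + (-1 + 2*5**2))**2 + 788) = 1/((1 + (-1 + 2*25))**2 + 788) = 1/((1 + (-1 + 50))**2 + 788) = 1/((1 + 49)**2 + 788) = 1/(50**2 + 788) = 1/(2500 + 788) = 1/3288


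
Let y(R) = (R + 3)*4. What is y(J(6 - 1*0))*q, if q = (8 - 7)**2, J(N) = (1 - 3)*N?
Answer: -36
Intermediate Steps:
J(N) = -2*N
y(R) = 12 + 4*R (y(R) = (3 + R)*4 = 12 + 4*R)
q = 1 (q = 1**2 = 1)
y(J(6 - 1*0))*q = (12 + 4*(-2*(6 - 1*0)))*1 = (12 + 4*(-2*(6 + 0)))*1 = (12 + 4*(-2*6))*1 = (12 + 4*(-12))*1 = (12 - 48)*1 = -36*1 = -36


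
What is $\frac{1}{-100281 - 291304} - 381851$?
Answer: $- \frac{149527123836}{391585} \approx -3.8185 \cdot 10^{5}$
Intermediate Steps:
$\frac{1}{-100281 - 291304} - 381851 = \frac{1}{-391585} - 381851 = - \frac{1}{391585} - 381851 = - \frac{149527123836}{391585}$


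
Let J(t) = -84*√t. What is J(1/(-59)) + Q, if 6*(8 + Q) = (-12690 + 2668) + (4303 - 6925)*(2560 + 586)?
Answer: -4129441/3 - 84*I*√59/59 ≈ -1.3765e+6 - 10.936*I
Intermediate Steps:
Q = -4129441/3 (Q = -8 + ((-12690 + 2668) + (4303 - 6925)*(2560 + 586))/6 = -8 + (-10022 - 2622*3146)/6 = -8 + (-10022 - 8248812)/6 = -8 + (⅙)*(-8258834) = -8 - 4129417/3 = -4129441/3 ≈ -1.3765e+6)
J(1/(-59)) + Q = -84*I*√59/59 - 4129441/3 = -4129441/3 - 84*I*√59/59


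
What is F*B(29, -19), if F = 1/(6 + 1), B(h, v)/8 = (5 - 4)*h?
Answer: 232/7 ≈ 33.143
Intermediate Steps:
B(h, v) = 8*h (B(h, v) = 8*((5 - 4)*h) = 8*(1*h) = 8*h)
F = ⅐ (F = 1/7 = ⅐ ≈ 0.14286)
F*B(29, -19) = (8*29)/7 = (⅐)*232 = 232/7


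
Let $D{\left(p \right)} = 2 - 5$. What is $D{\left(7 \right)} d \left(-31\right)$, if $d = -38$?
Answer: $-3534$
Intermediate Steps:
$D{\left(p \right)} = -3$ ($D{\left(p \right)} = 2 - 5 = -3$)
$D{\left(7 \right)} d \left(-31\right) = \left(-3\right) \left(-38\right) \left(-31\right) = 114 \left(-31\right) = -3534$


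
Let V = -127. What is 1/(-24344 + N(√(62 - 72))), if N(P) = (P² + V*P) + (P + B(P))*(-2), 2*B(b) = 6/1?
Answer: I/(3*(-8120*I + 43*√10)) ≈ -4.1039e-5 + 6.8725e-7*I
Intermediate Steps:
B(b) = 3 (B(b) = (6/1)/2 = (6*1)/2 = (½)*6 = 3)
N(P) = -6 + P² - 129*P (N(P) = (P² - 127*P) + (P + 3)*(-2) = (P² - 127*P) + (3 + P)*(-2) = (P² - 127*P) + (-6 - 2*P) = -6 + P² - 129*P)
1/(-24344 + N(√(62 - 72))) = 1/(-24344 + (-6 + (√(62 - 72))² - 129*√(62 - 72))) = 1/(-24344 + (-6 + (√(-10))² - 129*I*√10)) = 1/(-24344 + (-6 + (I*√10)² - 129*I*√10)) = 1/(-24344 + (-6 - 10 - 129*I*√10)) = 1/(-24344 + (-16 - 129*I*√10)) = 1/(-24360 - 129*I*√10)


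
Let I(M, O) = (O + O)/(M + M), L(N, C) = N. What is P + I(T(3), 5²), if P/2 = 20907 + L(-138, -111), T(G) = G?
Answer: 124639/3 ≈ 41546.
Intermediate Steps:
I(M, O) = O/M (I(M, O) = (2*O)/((2*M)) = (2*O)*(1/(2*M)) = O/M)
P = 41538 (P = 2*(20907 - 138) = 2*20769 = 41538)
P + I(T(3), 5²) = 41538 + 5²/3 = 41538 + 25*(⅓) = 41538 + 25/3 = 124639/3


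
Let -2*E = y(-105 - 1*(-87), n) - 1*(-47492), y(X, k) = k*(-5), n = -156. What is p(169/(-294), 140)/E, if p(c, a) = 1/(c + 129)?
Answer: -21/65093068 ≈ -3.2262e-7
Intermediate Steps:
y(X, k) = -5*k
p(c, a) = 1/(129 + c)
E = -24136 (E = -(-5*(-156) - 1*(-47492))/2 = -(780 + 47492)/2 = -1/2*48272 = -24136)
p(169/(-294), 140)/E = 1/((129 + 169/(-294))*(-24136)) = -1/24136/(129 + 169*(-1/294)) = -1/24136/(129 - 169/294) = -1/24136/(37757/294) = (294/37757)*(-1/24136) = -21/65093068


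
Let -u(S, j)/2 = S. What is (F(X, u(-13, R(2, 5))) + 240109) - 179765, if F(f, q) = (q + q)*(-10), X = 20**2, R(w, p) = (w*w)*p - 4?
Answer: 59824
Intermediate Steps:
R(w, p) = -4 + p*w**2 (R(w, p) = w**2*p - 4 = p*w**2 - 4 = -4 + p*w**2)
u(S, j) = -2*S
X = 400
F(f, q) = -20*q (F(f, q) = (2*q)*(-10) = -20*q)
(F(X, u(-13, R(2, 5))) + 240109) - 179765 = (-(-40)*(-13) + 240109) - 179765 = (-20*26 + 240109) - 179765 = (-520 + 240109) - 179765 = 239589 - 179765 = 59824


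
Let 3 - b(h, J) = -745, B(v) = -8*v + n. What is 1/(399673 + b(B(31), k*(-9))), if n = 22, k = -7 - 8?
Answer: 1/400421 ≈ 2.4974e-6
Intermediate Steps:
k = -15
B(v) = 22 - 8*v (B(v) = -8*v + 22 = 22 - 8*v)
b(h, J) = 748 (b(h, J) = 3 - 1*(-745) = 3 + 745 = 748)
1/(399673 + b(B(31), k*(-9))) = 1/(399673 + 748) = 1/400421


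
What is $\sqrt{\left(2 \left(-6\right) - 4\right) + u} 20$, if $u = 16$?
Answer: $0$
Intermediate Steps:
$\sqrt{\left(2 \left(-6\right) - 4\right) + u} 20 = \sqrt{\left(2 \left(-6\right) - 4\right) + 16} \cdot 20 = \sqrt{\left(-12 - 4\right) + 16} \cdot 20 = \sqrt{-16 + 16} \cdot 20 = \sqrt{0} \cdot 20 = 0 \cdot 20 = 0$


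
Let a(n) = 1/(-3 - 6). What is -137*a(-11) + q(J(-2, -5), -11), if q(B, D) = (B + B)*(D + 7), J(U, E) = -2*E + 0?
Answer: -583/9 ≈ -64.778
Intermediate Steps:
J(U, E) = -2*E
q(B, D) = 2*B*(7 + D) (q(B, D) = (2*B)*(7 + D) = 2*B*(7 + D))
a(n) = -1/9 (a(n) = 1/(-9) = -1/9)
-137*a(-11) + q(J(-2, -5), -11) = -137*(-1/9) + 2*(-2*(-5))*(7 - 11) = 137/9 + 2*10*(-4) = 137/9 - 80 = -583/9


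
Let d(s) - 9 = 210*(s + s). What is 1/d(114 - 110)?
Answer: 1/1689 ≈ 0.00059207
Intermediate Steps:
d(s) = 9 + 420*s (d(s) = 9 + 210*(s + s) = 9 + 210*(2*s) = 9 + 420*s)
1/d(114 - 110) = 1/(9 + 420*(114 - 110)) = 1/(9 + 420*4) = 1/(9 + 1680) = 1/1689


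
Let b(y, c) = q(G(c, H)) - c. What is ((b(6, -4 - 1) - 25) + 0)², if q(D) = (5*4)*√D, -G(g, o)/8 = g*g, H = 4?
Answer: -79600 - 8000*I*√2 ≈ -79600.0 - 11314.0*I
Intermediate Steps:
G(g, o) = -8*g² (G(g, o) = -8*g*g = -8*g²)
q(D) = 20*√D
b(y, c) = -c + 40*√2*√(-c²) (b(y, c) = 20*√(-8*c²) - c = 20*(2*√2*√(-c²)) - c = 40*√2*√(-c²) - c = -c + 40*√2*√(-c²))
((b(6, -4 - 1) - 25) + 0)² = (((-(-4 - 1) + 40*√2*√(-(-4 - 1)²)) - 25) + 0)² = (((-1*(-5) + 40*√2*√(-1*(-5)²)) - 25) + 0)² = (((5 + 40*√2*√(-1*25)) - 25) + 0)² = (((5 + 40*√2*√(-25)) - 25) + 0)² = (((5 + 40*√2*(5*I)) - 25) + 0)² = (((5 + 200*I*√2) - 25) + 0)² = ((-20 + 200*I*√2) + 0)² = (-20 + 200*I*√2)²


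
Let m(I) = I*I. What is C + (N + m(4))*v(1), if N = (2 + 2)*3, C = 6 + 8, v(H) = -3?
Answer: -70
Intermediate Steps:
m(I) = I²
C = 14
N = 12 (N = 4*3 = 12)
C + (N + m(4))*v(1) = 14 + (12 + 4²)*(-3) = 14 + (12 + 16)*(-3) = 14 + 28*(-3) = 14 - 84 = -70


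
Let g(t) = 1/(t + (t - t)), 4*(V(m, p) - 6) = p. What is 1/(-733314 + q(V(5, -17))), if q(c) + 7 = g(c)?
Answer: -7/5133243 ≈ -1.3637e-6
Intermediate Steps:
V(m, p) = 6 + p/4
g(t) = 1/t (g(t) = 1/(t + 0) = 1/t)
q(c) = -7 + 1/c
1/(-733314 + q(V(5, -17))) = 1/(-733314 + (-7 + 1/(6 + (¼)*(-17)))) = 1/(-733314 + (-7 + 1/(6 - 17/4))) = 1/(-733314 + (-7 + 1/(7/4))) = 1/(-733314 + (-7 + 4/7)) = 1/(-733314 - 45/7) = 1/(-5133243/7) = -7/5133243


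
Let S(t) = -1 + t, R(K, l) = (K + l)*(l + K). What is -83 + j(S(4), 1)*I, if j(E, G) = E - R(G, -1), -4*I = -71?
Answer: -119/4 ≈ -29.750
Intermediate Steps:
I = 71/4 (I = -¼*(-71) = 71/4 ≈ 17.750)
R(K, l) = (K + l)² (R(K, l) = (K + l)*(K + l) = (K + l)²)
j(E, G) = E - (-1 + G)² (j(E, G) = E - (G - 1)² = E - (-1 + G)²)
-83 + j(S(4), 1)*I = -83 + ((-1 + 4) - (-1 + 1)²)*(71/4) = -83 + (3 - 1*0²)*(71/4) = -83 + (3 - 1*0)*(71/4) = -83 + (3 + 0)*(71/4) = -83 + 3*(71/4) = -83 + 213/4 = -119/4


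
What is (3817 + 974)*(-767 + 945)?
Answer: 852798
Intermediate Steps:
(3817 + 974)*(-767 + 945) = 4791*178 = 852798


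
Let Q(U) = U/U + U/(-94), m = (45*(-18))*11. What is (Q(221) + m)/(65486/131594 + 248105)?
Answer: -55115975599/1534512158232 ≈ -0.035918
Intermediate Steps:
m = -8910 (m = -810*11 = -8910)
Q(U) = 1 - U/94 (Q(U) = 1 + U*(-1/94) = 1 - U/94)
(Q(221) + m)/(65486/131594 + 248105) = ((1 - 1/94*221) - 8910)/(65486/131594 + 248105) = ((1 - 221/94) - 8910)/(65486*(1/131594) + 248105) = (-127/94 - 8910)/(32743/65797 + 248105) = -837667/(94*16324597428/65797) = -837667/94*65797/16324597428 = -55115975599/1534512158232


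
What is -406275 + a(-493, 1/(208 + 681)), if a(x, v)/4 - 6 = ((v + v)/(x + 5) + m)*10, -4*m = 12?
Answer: -22037092969/54229 ≈ -4.0637e+5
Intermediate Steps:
m = -3 (m = -¼*12 = -3)
a(x, v) = -96 + 80*v/(5 + x) (a(x, v) = 24 + 4*(((v + v)/(x + 5) - 3)*10) = 24 + 4*(((2*v)/(5 + x) - 3)*10) = 24 + 4*((2*v/(5 + x) - 3)*10) = 24 + 4*((-3 + 2*v/(5 + x))*10) = 24 + 4*(-30 + 20*v/(5 + x)) = 24 + (-120 + 80*v/(5 + x)) = -96 + 80*v/(5 + x))
-406275 + a(-493, 1/(208 + 681)) = -406275 + 16*(-30 - 6*(-493) + 5/(208 + 681))/(5 - 493) = -406275 + 16*(-30 + 2958 + 5/889)/(-488) = -406275 + 16*(-1/488)*(-30 + 2958 + 5*(1/889)) = -406275 + 16*(-1/488)*(-30 + 2958 + 5/889) = -406275 + 16*(-1/488)*(2602997/889) = -406275 - 5205994/54229 = -22037092969/54229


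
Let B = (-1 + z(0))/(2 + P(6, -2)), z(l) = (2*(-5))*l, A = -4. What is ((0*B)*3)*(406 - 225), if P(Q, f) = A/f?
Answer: 0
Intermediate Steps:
P(Q, f) = -4/f
z(l) = -10*l
B = -¼ (B = (-1 - 10*0)/(2 - 4/(-2)) = (-1 + 0)/(2 - 4*(-½)) = -1/(2 + 2) = -1/4 = -1*¼ = -¼ ≈ -0.25000)
((0*B)*3)*(406 - 225) = ((0*(-¼))*3)*(406 - 225) = (0*3)*181 = 0*181 = 0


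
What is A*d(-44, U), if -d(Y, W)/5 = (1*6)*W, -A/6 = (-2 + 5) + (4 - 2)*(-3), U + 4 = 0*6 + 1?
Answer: 1620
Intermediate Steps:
U = -3 (U = -4 + (0*6 + 1) = -4 + (0 + 1) = -4 + 1 = -3)
A = 18 (A = -6*((-2 + 5) + (4 - 2)*(-3)) = -6*(3 + 2*(-3)) = -6*(3 - 6) = -6*(-3) = 18)
d(Y, W) = -30*W (d(Y, W) = -5*1*6*W = -30*W)
A*d(-44, U) = 18*(-30*(-3)) = 18*90 = 1620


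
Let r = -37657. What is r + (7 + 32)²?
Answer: -36136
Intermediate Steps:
r + (7 + 32)² = -37657 + (7 + 32)² = -37657 + 39² = -37657 + 1521 = -36136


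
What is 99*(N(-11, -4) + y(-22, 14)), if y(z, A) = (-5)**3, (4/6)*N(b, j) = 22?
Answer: -9108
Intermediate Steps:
N(b, j) = 33 (N(b, j) = (3/2)*22 = 33)
y(z, A) = -125
99*(N(-11, -4) + y(-22, 14)) = 99*(33 - 125) = 99*(-92) = -9108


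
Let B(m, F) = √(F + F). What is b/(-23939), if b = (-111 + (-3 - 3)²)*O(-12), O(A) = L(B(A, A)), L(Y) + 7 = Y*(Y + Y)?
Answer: -4125/23939 ≈ -0.17231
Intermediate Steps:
B(m, F) = √2*√F (B(m, F) = √(2*F) = √2*√F)
L(Y) = -7 + 2*Y² (L(Y) = -7 + Y*(Y + Y) = -7 + Y*(2*Y) = -7 + 2*Y²)
O(A) = -7 + 4*A (O(A) = -7 + 2*(√2*√A)² = -7 + 2*(2*A) = -7 + 4*A)
b = 4125 (b = (-111 + (-3 - 3)²)*(-7 + 4*(-12)) = (-111 + (-6)²)*(-7 - 48) = (-111 + 36)*(-55) = -75*(-55) = 4125)
b/(-23939) = 4125/(-23939) = 4125*(-1/23939) = -4125/23939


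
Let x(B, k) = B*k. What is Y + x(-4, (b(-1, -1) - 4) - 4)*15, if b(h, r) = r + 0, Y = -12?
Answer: 528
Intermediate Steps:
b(h, r) = r
Y + x(-4, (b(-1, -1) - 4) - 4)*15 = -12 - 4*((-1 - 4) - 4)*15 = -12 - 4*(-5 - 4)*15 = -12 - 4*(-9)*15 = -12 + 36*15 = -12 + 540 = 528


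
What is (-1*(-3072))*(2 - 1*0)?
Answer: 6144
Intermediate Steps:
(-1*(-3072))*(2 - 1*0) = 3072*(2 + 0) = 3072*2 = 6144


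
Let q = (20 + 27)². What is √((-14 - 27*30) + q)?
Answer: √1385 ≈ 37.216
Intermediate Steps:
q = 2209 (q = 47² = 2209)
√((-14 - 27*30) + q) = √((-14 - 27*30) + 2209) = √((-14 - 810) + 2209) = √(-824 + 2209) = √1385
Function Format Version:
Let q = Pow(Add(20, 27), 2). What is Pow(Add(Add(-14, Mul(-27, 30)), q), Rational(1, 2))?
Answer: Pow(1385, Rational(1, 2)) ≈ 37.216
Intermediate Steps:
q = 2209 (q = Pow(47, 2) = 2209)
Pow(Add(Add(-14, Mul(-27, 30)), q), Rational(1, 2)) = Pow(Add(Add(-14, Mul(-27, 30)), 2209), Rational(1, 2)) = Pow(Add(Add(-14, -810), 2209), Rational(1, 2)) = Pow(Add(-824, 2209), Rational(1, 2)) = Pow(1385, Rational(1, 2))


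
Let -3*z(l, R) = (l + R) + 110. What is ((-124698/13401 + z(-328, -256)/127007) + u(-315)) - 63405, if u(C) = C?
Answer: -36156200407856/567340269 ≈ -63729.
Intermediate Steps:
z(l, R) = -110/3 - R/3 - l/3 (z(l, R) = -((l + R) + 110)/3 = -((R + l) + 110)/3 = -(110 + R + l)/3 = -110/3 - R/3 - l/3)
((-124698/13401 + z(-328, -256)/127007) + u(-315)) - 63405 = ((-124698/13401 + (-110/3 - ⅓*(-256) - ⅓*(-328))/127007) - 315) - 63405 = ((-124698*1/13401 + (-110/3 + 256/3 + 328/3)*(1/127007)) - 315) - 63405 = ((-41566/4467 + 158*(1/127007)) - 315) - 63405 = ((-41566/4467 + 158/127007) - 315) - 63405 = (-5278467176/567340269 - 315) - 63405 = -183990651911/567340269 - 63405 = -36156200407856/567340269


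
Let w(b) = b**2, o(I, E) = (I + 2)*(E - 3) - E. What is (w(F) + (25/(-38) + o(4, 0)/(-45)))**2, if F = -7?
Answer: 85766121/36100 ≈ 2375.8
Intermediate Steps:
o(I, E) = -E + (-3 + E)*(2 + I) (o(I, E) = (2 + I)*(-3 + E) - E = (-3 + E)*(2 + I) - E = -E + (-3 + E)*(2 + I))
(w(F) + (25/(-38) + o(4, 0)/(-45)))**2 = ((-7)**2 + (25/(-38) + (-6 + 0 - 3*4 + 0*4)/(-45)))**2 = (49 + (25*(-1/38) + (-6 + 0 - 12 + 0)*(-1/45)))**2 = (49 + (-25/38 - 18*(-1/45)))**2 = (49 + (-25/38 + 2/5))**2 = (49 - 49/190)**2 = (9261/190)**2 = 85766121/36100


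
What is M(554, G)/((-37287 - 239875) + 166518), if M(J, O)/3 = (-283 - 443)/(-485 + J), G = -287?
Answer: 363/1272406 ≈ 0.00028529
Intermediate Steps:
M(J, O) = -2178/(-485 + J) (M(J, O) = 3*((-283 - 443)/(-485 + J)) = 3*(-726/(-485 + J)) = -2178/(-485 + J))
M(554, G)/((-37287 - 239875) + 166518) = (-2178/(-485 + 554))/((-37287 - 239875) + 166518) = (-2178/69)/(-277162 + 166518) = -2178*1/69/(-110644) = -726/23*(-1/110644) = 363/1272406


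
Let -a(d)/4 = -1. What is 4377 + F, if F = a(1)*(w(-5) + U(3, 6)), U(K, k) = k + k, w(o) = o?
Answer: 4405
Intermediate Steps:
a(d) = 4 (a(d) = -4*(-1) = 4)
U(K, k) = 2*k
F = 28 (F = 4*(-5 + 2*6) = 4*(-5 + 12) = 4*7 = 28)
4377 + F = 4377 + 28 = 4405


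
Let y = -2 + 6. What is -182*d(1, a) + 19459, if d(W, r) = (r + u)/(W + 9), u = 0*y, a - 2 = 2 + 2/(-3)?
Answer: 58195/3 ≈ 19398.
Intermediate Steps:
y = 4
a = 10/3 (a = 2 + (2 + 2/(-3)) = 2 + (2 + 2*(-⅓)) = 2 + (2 - ⅔) = 2 + 4/3 = 10/3 ≈ 3.3333)
u = 0 (u = 0*4 = 0)
d(W, r) = r/(9 + W) (d(W, r) = (r + 0)/(W + 9) = r/(9 + W))
-182*d(1, a) + 19459 = -1820/(3*(9 + 1)) + 19459 = -1820/(3*10) + 19459 = -182*⅓ + 19459 = -182/3 + 19459 = 58195/3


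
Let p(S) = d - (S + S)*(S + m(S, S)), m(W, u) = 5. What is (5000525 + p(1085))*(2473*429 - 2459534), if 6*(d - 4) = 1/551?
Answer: -12184845116235275/3306 ≈ -3.6857e+12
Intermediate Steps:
d = 13225/3306 (d = 4 + (⅙)/551 = 4 + (⅙)*(1/551) = 4 + 1/3306 = 13225/3306 ≈ 4.0003)
p(S) = 13225/3306 - 2*S*(5 + S) (p(S) = 13225/3306 - (S + S)*(S + 5) = 13225/3306 - 2*S*(5 + S))
(5000525 + p(1085))*(2473*429 - 2459534) = (5000525 + (13225/3306 - 10*1085 - 2*1085²))*(2473*429 - 2459534) = (5000525 + (13225/3306 - 10850 - 2*1177225))*(1060917 - 2459534) = (5000525 + (13225/3306 - 10850 - 2354450))*(-1398617) = (5000525 - 7819668575/3306)*(-1398617) = (8712067075/3306)*(-1398617) = -12184845116235275/3306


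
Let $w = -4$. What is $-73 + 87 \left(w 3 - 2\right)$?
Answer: $-1291$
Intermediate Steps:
$-73 + 87 \left(w 3 - 2\right) = -73 + 87 \left(\left(-4\right) 3 - 2\right) = -73 + 87 \left(-12 - 2\right) = -73 + 87 \left(-14\right) = -73 - 1218 = -1291$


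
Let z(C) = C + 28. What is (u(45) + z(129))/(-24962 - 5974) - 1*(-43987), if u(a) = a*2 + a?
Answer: 340195385/7734 ≈ 43987.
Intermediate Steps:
z(C) = 28 + C
u(a) = 3*a (u(a) = 2*a + a = 3*a)
(u(45) + z(129))/(-24962 - 5974) - 1*(-43987) = (3*45 + (28 + 129))/(-24962 - 5974) - 1*(-43987) = (135 + 157)/(-30936) + 43987 = 292*(-1/30936) + 43987 = -73/7734 + 43987 = 340195385/7734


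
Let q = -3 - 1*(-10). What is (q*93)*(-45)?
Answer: -29295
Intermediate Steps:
q = 7 (q = -3 + 10 = 7)
(q*93)*(-45) = (7*93)*(-45) = 651*(-45) = -29295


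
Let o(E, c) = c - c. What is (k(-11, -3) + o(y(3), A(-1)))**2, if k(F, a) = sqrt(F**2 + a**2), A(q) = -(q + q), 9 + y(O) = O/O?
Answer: 130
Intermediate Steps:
y(O) = -8 (y(O) = -9 + O/O = -9 + 1 = -8)
A(q) = -2*q
o(E, c) = 0
(k(-11, -3) + o(y(3), A(-1)))**2 = (sqrt((-11)**2 + (-3)**2) + 0)**2 = (sqrt(121 + 9) + 0)**2 = (sqrt(130) + 0)**2 = (sqrt(130))**2 = 130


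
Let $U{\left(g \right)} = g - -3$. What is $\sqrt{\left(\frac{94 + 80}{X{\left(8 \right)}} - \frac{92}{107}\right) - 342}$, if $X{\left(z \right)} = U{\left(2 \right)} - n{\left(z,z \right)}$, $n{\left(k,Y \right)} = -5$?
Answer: $\frac{i \sqrt{93154735}}{535} \approx 18.04 i$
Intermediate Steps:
$U{\left(g \right)} = 3 + g$ ($U{\left(g \right)} = g + 3 = 3 + g$)
$X{\left(z \right)} = 10$ ($X{\left(z \right)} = \left(3 + 2\right) - -5 = 5 + 5 = 10$)
$\sqrt{\left(\frac{94 + 80}{X{\left(8 \right)}} - \frac{92}{107}\right) - 342} = \sqrt{\left(\frac{94 + 80}{10} - \frac{92}{107}\right) - 342} = \sqrt{\left(174 \cdot \frac{1}{10} - \frac{92}{107}\right) - 342} = \sqrt{\left(\frac{87}{5} - \frac{92}{107}\right) - 342} = \sqrt{\frac{8849}{535} - 342} = \sqrt{- \frac{174121}{535}} = \frac{i \sqrt{93154735}}{535}$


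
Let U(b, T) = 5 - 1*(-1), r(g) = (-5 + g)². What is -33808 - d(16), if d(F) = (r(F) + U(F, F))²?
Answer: -49937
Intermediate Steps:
U(b, T) = 6 (U(b, T) = 5 + 1 = 6)
d(F) = (6 + (-5 + F)²)² (d(F) = ((-5 + F)² + 6)² = (6 + (-5 + F)²)²)
-33808 - d(16) = -33808 - (6 + (-5 + 16)²)² = -33808 - (6 + 11²)² = -33808 - (6 + 121)² = -33808 - 1*127² = -33808 - 1*16129 = -33808 - 16129 = -49937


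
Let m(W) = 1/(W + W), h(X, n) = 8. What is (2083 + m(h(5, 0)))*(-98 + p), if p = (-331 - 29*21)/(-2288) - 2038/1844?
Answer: -867384392035/4219072 ≈ -2.0559e+5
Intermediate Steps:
p = -183099/263692 (p = (-331 - 609)*(-1/2288) - 2038*1/1844 = -940*(-1/2288) - 1019/922 = 235/572 - 1019/922 = -183099/263692 ≈ -0.69437)
m(W) = 1/(2*W)
(2083 + m(h(5, 0)))*(-98 + p) = (2083 + (½)/8)*(-98 - 183099/263692) = (2083 + (½)*(⅛))*(-26024915/263692) = (2083 + 1/16)*(-26024915/263692) = (33329/16)*(-26024915/263692) = -867384392035/4219072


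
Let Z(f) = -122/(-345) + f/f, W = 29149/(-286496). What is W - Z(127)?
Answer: -143850037/98841120 ≈ -1.4554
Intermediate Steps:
W = -29149/286496 (W = 29149*(-1/286496) = -29149/286496 ≈ -0.10174)
Z(f) = 467/345 (Z(f) = -122*(-1/345) + 1 = 122/345 + 1 = 467/345)
W - Z(127) = -29149/286496 - 1*467/345 = -29149/286496 - 467/345 = -143850037/98841120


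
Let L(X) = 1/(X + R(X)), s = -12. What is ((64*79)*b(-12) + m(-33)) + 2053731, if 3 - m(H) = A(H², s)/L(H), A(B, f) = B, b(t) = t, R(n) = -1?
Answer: 2030088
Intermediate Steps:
L(X) = 1/(-1 + X) (L(X) = 1/(X - 1) = 1/(-1 + X))
m(H) = 3 - H²*(-1 + H) (m(H) = 3 - H²/(1/(-1 + H)) = 3 - H²*(-1 + H))
((64*79)*b(-12) + m(-33)) + 2053731 = ((64*79)*(-12) + (3 + (-33)²*(1 - 1*(-33)))) + 2053731 = (5056*(-12) + (3 + 1089*(1 + 33))) + 2053731 = (-60672 + (3 + 1089*34)) + 2053731 = (-60672 + (3 + 37026)) + 2053731 = (-60672 + 37029) + 2053731 = -23643 + 2053731 = 2030088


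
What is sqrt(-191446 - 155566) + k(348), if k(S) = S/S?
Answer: 1 + 2*I*sqrt(86753) ≈ 1.0 + 589.08*I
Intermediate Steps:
k(S) = 1
sqrt(-191446 - 155566) + k(348) = sqrt(-191446 - 155566) + 1 = sqrt(-347012) + 1 = 2*I*sqrt(86753) + 1 = 1 + 2*I*sqrt(86753)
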